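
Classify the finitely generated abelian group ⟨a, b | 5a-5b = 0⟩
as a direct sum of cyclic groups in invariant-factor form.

rank_ℚ(R)=1; free=2−1=1
SNF(R) diag = [5] → torsion [5]

Answer: M ≅ ℤ^1 ⊕ ℤ/5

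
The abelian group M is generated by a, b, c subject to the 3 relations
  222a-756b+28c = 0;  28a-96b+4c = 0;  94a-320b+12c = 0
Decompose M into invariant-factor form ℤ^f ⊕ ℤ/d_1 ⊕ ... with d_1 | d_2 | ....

Answer: M ≅ ℤ/2 ⊕ ℤ/4 ⊕ ℤ/4

Derivation:
rank_ℚ(R)=3; free=3−3=0
SNF(R) diag = [2, 4, 4] → torsion [2, 4, 4]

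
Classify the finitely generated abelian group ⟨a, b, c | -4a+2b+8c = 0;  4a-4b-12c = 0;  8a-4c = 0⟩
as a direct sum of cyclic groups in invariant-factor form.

rank_ℚ(R)=3; free=3−3=0
SNF(R) diag = [2, 4, 4] → torsion [2, 4, 4]

Answer: M ≅ ℤ/2 ⊕ ℤ/4 ⊕ ℤ/4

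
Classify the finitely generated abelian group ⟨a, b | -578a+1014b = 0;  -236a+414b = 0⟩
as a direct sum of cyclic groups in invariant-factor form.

rank_ℚ(R)=2; free=2−2=0
SNF(R) diag = [2, 6] → torsion [2, 6]

Answer: M ≅ ℤ/2 ⊕ ℤ/6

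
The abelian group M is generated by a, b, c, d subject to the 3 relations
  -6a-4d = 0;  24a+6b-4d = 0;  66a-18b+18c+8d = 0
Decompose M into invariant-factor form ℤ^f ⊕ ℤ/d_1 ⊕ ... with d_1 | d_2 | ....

Answer: M ≅ ℤ^1 ⊕ ℤ/2 ⊕ ℤ/6 ⊕ ℤ/18

Derivation:
rank_ℚ(R)=3; free=4−3=1
SNF(R) diag = [2, 6, 18] → torsion [2, 6, 18]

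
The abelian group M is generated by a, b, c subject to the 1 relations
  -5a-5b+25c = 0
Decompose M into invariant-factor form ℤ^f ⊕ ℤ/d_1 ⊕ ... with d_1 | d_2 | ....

Answer: M ≅ ℤ^2 ⊕ ℤ/5

Derivation:
rank_ℚ(R)=1; free=3−1=2
SNF(R) diag = [5] → torsion [5]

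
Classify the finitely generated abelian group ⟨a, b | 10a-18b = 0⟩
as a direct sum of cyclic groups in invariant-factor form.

Answer: M ≅ ℤ^1 ⊕ ℤ/2

Derivation:
rank_ℚ(R)=1; free=2−1=1
SNF(R) diag = [2] → torsion [2]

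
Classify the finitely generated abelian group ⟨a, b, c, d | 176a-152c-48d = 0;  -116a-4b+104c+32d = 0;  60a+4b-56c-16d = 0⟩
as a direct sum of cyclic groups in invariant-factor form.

rank_ℚ(R)=3; free=4−3=1
SNF(R) diag = [4, 8, 8] → torsion [4, 8, 8]

Answer: M ≅ ℤ^1 ⊕ ℤ/4 ⊕ ℤ/8 ⊕ ℤ/8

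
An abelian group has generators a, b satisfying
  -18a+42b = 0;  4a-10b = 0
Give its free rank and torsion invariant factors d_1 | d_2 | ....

Answer: M ≅ ℤ/2 ⊕ ℤ/6

Derivation:
rank_ℚ(R)=2; free=2−2=0
SNF(R) diag = [2, 6] → torsion [2, 6]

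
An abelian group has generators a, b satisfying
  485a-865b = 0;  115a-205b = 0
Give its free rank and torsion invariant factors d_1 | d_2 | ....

Answer: M ≅ ℤ/5 ⊕ ℤ/10

Derivation:
rank_ℚ(R)=2; free=2−2=0
SNF(R) diag = [5, 10] → torsion [5, 10]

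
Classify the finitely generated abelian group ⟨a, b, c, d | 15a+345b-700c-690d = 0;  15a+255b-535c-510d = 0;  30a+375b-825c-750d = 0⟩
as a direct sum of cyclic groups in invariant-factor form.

rank_ℚ(R)=3; free=4−3=1
SNF(R) diag = [5, 15, 45] → torsion [5, 15, 45]

Answer: M ≅ ℤ^1 ⊕ ℤ/5 ⊕ ℤ/15 ⊕ ℤ/45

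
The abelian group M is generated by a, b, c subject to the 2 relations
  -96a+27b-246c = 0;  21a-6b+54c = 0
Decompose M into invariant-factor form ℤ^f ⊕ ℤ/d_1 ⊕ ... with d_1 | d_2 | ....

Answer: M ≅ ℤ^1 ⊕ ℤ/3 ⊕ ℤ/3

Derivation:
rank_ℚ(R)=2; free=3−2=1
SNF(R) diag = [3, 3] → torsion [3, 3]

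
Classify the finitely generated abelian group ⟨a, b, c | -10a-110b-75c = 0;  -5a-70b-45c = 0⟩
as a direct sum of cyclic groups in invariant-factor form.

Answer: M ≅ ℤ^1 ⊕ ℤ/5 ⊕ ℤ/15

Derivation:
rank_ℚ(R)=2; free=3−2=1
SNF(R) diag = [5, 15] → torsion [5, 15]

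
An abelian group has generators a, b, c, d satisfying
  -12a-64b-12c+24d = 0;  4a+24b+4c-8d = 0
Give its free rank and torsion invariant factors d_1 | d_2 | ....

rank_ℚ(R)=2; free=4−2=2
SNF(R) diag = [4, 8] → torsion [4, 8]

Answer: M ≅ ℤ^2 ⊕ ℤ/4 ⊕ ℤ/8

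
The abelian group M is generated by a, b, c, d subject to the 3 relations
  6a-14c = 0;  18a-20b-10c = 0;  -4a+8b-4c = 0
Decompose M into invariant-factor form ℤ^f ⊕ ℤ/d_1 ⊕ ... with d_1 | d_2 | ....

Answer: M ≅ ℤ^1 ⊕ ℤ/2 ⊕ ℤ/4 ⊕ ℤ/8

Derivation:
rank_ℚ(R)=3; free=4−3=1
SNF(R) diag = [2, 4, 8] → torsion [2, 4, 8]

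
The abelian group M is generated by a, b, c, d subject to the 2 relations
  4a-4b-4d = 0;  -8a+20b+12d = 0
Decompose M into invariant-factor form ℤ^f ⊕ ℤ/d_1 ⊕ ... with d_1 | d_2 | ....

rank_ℚ(R)=2; free=4−2=2
SNF(R) diag = [4, 4] → torsion [4, 4]

Answer: M ≅ ℤ^2 ⊕ ℤ/4 ⊕ ℤ/4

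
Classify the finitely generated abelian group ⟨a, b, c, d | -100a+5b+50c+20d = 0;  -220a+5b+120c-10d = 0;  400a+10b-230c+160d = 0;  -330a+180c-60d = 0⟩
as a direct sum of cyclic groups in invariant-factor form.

rank_ℚ(R)=4; free=4−4=0
SNF(R) diag = [5, 10, 30, 30] → torsion [5, 10, 30, 30]

Answer: M ≅ ℤ/5 ⊕ ℤ/10 ⊕ ℤ/30 ⊕ ℤ/30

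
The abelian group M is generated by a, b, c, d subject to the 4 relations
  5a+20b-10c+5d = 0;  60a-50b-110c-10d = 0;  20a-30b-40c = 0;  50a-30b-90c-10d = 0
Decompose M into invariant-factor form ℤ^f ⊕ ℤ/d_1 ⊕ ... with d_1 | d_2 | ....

Answer: M ≅ ℤ/5 ⊕ ℤ/10 ⊕ ℤ/10 ⊕ ℤ/10

Derivation:
rank_ℚ(R)=4; free=4−4=0
SNF(R) diag = [5, 10, 10, 10] → torsion [5, 10, 10, 10]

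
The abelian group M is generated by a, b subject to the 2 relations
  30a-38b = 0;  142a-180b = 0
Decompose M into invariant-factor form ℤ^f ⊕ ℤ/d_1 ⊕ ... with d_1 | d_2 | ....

rank_ℚ(R)=2; free=2−2=0
SNF(R) diag = [2, 2] → torsion [2, 2]

Answer: M ≅ ℤ/2 ⊕ ℤ/2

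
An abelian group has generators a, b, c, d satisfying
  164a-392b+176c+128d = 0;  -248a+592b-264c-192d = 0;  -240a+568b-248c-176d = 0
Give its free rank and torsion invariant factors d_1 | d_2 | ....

rank_ℚ(R)=3; free=4−3=1
SNF(R) diag = [4, 8, 24] → torsion [4, 8, 24]

Answer: M ≅ ℤ^1 ⊕ ℤ/4 ⊕ ℤ/8 ⊕ ℤ/24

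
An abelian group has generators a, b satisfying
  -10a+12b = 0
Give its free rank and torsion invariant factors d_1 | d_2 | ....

rank_ℚ(R)=1; free=2−1=1
SNF(R) diag = [2] → torsion [2]

Answer: M ≅ ℤ^1 ⊕ ℤ/2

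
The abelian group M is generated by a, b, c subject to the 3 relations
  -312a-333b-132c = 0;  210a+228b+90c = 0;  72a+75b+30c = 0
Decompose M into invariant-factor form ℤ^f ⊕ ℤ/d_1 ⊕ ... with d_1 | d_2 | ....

rank_ℚ(R)=3; free=3−3=0
SNF(R) diag = [3, 6, 6] → torsion [3, 6, 6]

Answer: M ≅ ℤ/3 ⊕ ℤ/6 ⊕ ℤ/6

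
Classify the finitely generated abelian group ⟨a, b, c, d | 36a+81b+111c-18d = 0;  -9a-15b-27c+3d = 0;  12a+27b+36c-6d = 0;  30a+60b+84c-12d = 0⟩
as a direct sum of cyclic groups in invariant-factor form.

Answer: M ≅ ℤ/3 ⊕ ℤ/3 ⊕ ℤ/3 ⊕ ℤ/6

Derivation:
rank_ℚ(R)=4; free=4−4=0
SNF(R) diag = [3, 3, 3, 6] → torsion [3, 3, 3, 6]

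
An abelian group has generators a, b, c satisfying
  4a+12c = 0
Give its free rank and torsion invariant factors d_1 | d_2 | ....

Answer: M ≅ ℤ^2 ⊕ ℤ/4

Derivation:
rank_ℚ(R)=1; free=3−1=2
SNF(R) diag = [4] → torsion [4]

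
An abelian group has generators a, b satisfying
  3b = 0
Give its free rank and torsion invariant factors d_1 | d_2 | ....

rank_ℚ(R)=1; free=2−1=1
SNF(R) diag = [3] → torsion [3]

Answer: M ≅ ℤ^1 ⊕ ℤ/3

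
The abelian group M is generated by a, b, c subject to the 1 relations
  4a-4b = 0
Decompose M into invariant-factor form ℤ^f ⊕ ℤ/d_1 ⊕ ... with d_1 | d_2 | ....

rank_ℚ(R)=1; free=3−1=2
SNF(R) diag = [4] → torsion [4]

Answer: M ≅ ℤ^2 ⊕ ℤ/4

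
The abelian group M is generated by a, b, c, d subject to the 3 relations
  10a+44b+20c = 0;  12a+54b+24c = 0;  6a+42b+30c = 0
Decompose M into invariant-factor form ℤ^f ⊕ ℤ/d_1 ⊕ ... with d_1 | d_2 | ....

Answer: M ≅ ℤ^1 ⊕ ℤ/2 ⊕ ℤ/6 ⊕ ℤ/18

Derivation:
rank_ℚ(R)=3; free=4−3=1
SNF(R) diag = [2, 6, 18] → torsion [2, 6, 18]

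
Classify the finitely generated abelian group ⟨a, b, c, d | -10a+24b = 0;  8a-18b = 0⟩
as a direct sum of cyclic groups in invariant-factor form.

rank_ℚ(R)=2; free=4−2=2
SNF(R) diag = [2, 6] → torsion [2, 6]

Answer: M ≅ ℤ^2 ⊕ ℤ/2 ⊕ ℤ/6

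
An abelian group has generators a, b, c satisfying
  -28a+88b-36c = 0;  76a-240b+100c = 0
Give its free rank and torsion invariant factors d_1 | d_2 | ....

Answer: M ≅ ℤ^1 ⊕ ℤ/4 ⊕ ℤ/8

Derivation:
rank_ℚ(R)=2; free=3−2=1
SNF(R) diag = [4, 8] → torsion [4, 8]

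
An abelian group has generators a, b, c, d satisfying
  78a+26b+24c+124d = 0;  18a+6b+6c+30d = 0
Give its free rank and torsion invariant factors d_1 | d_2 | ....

rank_ℚ(R)=2; free=4−2=2
SNF(R) diag = [2, 6] → torsion [2, 6]

Answer: M ≅ ℤ^2 ⊕ ℤ/2 ⊕ ℤ/6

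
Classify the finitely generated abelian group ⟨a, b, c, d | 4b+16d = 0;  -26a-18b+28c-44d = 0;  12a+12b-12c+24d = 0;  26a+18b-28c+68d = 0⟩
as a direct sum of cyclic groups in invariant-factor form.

rank_ℚ(R)=4; free=4−4=0
SNF(R) diag = [2, 4, 12, 24] → torsion [2, 4, 12, 24]

Answer: M ≅ ℤ/2 ⊕ ℤ/4 ⊕ ℤ/12 ⊕ ℤ/24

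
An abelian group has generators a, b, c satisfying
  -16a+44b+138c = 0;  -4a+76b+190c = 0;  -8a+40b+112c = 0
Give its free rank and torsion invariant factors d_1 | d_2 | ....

rank_ℚ(R)=3; free=3−3=0
SNF(R) diag = [2, 4, 8] → torsion [2, 4, 8]

Answer: M ≅ ℤ/2 ⊕ ℤ/4 ⊕ ℤ/8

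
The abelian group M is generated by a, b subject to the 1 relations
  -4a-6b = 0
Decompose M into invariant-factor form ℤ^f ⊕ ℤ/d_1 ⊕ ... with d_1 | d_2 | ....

Answer: M ≅ ℤ^1 ⊕ ℤ/2

Derivation:
rank_ℚ(R)=1; free=2−1=1
SNF(R) diag = [2] → torsion [2]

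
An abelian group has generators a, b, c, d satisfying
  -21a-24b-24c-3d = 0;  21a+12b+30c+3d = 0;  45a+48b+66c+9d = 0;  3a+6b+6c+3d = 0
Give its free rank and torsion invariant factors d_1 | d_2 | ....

Answer: M ≅ ℤ/3 ⊕ ℤ/6 ⊕ ℤ/18 ⊕ ℤ/18

Derivation:
rank_ℚ(R)=4; free=4−4=0
SNF(R) diag = [3, 6, 18, 18] → torsion [3, 6, 18, 18]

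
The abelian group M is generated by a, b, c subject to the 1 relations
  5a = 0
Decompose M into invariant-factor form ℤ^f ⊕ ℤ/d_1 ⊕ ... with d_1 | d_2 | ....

Answer: M ≅ ℤ^2 ⊕ ℤ/5

Derivation:
rank_ℚ(R)=1; free=3−1=2
SNF(R) diag = [5] → torsion [5]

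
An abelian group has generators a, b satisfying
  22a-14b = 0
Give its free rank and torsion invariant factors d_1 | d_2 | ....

rank_ℚ(R)=1; free=2−1=1
SNF(R) diag = [2] → torsion [2]

Answer: M ≅ ℤ^1 ⊕ ℤ/2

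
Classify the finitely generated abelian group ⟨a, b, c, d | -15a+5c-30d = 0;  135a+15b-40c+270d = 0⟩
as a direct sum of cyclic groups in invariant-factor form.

Answer: M ≅ ℤ^2 ⊕ ℤ/5 ⊕ ℤ/15

Derivation:
rank_ℚ(R)=2; free=4−2=2
SNF(R) diag = [5, 15] → torsion [5, 15]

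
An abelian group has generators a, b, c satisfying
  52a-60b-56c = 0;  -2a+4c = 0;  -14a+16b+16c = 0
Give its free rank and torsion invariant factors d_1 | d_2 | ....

Answer: M ≅ ℤ/2 ⊕ ℤ/4 ⊕ ℤ/12

Derivation:
rank_ℚ(R)=3; free=3−3=0
SNF(R) diag = [2, 4, 12] → torsion [2, 4, 12]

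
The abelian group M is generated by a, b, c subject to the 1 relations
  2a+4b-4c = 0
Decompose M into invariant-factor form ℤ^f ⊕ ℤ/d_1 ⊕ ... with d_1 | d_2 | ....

Answer: M ≅ ℤ^2 ⊕ ℤ/2

Derivation:
rank_ℚ(R)=1; free=3−1=2
SNF(R) diag = [2] → torsion [2]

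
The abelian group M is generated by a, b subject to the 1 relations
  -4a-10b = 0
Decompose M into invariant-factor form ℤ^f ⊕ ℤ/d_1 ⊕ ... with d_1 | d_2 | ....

Answer: M ≅ ℤ^1 ⊕ ℤ/2

Derivation:
rank_ℚ(R)=1; free=2−1=1
SNF(R) diag = [2] → torsion [2]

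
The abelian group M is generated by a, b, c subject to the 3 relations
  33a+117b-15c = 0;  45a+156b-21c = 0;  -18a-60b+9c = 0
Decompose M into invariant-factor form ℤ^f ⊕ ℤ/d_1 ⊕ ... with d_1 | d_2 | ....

rank_ℚ(R)=3; free=3−3=0
SNF(R) diag = [3, 3, 3] → torsion [3, 3, 3]

Answer: M ≅ ℤ/3 ⊕ ℤ/3 ⊕ ℤ/3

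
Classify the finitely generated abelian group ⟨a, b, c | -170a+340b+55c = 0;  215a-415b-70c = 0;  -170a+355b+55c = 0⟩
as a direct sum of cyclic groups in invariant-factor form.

Answer: M ≅ ℤ/5 ⊕ ℤ/15 ⊕ ℤ/15

Derivation:
rank_ℚ(R)=3; free=3−3=0
SNF(R) diag = [5, 15, 15] → torsion [5, 15, 15]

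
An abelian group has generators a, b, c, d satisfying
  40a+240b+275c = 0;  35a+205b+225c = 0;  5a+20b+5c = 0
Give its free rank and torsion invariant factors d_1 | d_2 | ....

Answer: M ≅ ℤ^1 ⊕ ℤ/5 ⊕ ℤ/5 ⊕ ℤ/15

Derivation:
rank_ℚ(R)=3; free=4−3=1
SNF(R) diag = [5, 5, 15] → torsion [5, 5, 15]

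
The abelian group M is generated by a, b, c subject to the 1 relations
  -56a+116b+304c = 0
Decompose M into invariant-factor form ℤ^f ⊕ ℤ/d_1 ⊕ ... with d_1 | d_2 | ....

rank_ℚ(R)=1; free=3−1=2
SNF(R) diag = [4] → torsion [4]

Answer: M ≅ ℤ^2 ⊕ ℤ/4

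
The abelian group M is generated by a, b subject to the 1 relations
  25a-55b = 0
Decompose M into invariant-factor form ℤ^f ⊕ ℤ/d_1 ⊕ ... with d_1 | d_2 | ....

Answer: M ≅ ℤ^1 ⊕ ℤ/5

Derivation:
rank_ℚ(R)=1; free=2−1=1
SNF(R) diag = [5] → torsion [5]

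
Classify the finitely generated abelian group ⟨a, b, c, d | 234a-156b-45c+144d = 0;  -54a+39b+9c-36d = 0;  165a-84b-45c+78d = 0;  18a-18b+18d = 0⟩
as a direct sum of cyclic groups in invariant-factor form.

rank_ℚ(R)=4; free=4−4=0
SNF(R) diag = [3, 3, 9, 18] → torsion [3, 3, 9, 18]

Answer: M ≅ ℤ/3 ⊕ ℤ/3 ⊕ ℤ/9 ⊕ ℤ/18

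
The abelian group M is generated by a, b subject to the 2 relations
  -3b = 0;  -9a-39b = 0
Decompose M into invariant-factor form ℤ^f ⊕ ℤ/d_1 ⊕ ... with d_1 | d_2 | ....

rank_ℚ(R)=2; free=2−2=0
SNF(R) diag = [3, 9] → torsion [3, 9]

Answer: M ≅ ℤ/3 ⊕ ℤ/9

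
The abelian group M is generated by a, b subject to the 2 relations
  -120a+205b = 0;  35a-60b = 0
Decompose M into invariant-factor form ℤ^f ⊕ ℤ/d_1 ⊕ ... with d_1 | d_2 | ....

rank_ℚ(R)=2; free=2−2=0
SNF(R) diag = [5, 5] → torsion [5, 5]

Answer: M ≅ ℤ/5 ⊕ ℤ/5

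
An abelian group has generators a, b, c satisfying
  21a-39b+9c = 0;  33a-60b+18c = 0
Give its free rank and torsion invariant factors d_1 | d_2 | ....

rank_ℚ(R)=2; free=3−2=1
SNF(R) diag = [3, 9] → torsion [3, 9]

Answer: M ≅ ℤ^1 ⊕ ℤ/3 ⊕ ℤ/9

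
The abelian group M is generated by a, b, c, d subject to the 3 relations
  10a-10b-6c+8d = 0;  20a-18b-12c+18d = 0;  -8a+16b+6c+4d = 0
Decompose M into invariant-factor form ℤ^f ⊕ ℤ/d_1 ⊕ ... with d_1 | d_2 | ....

rank_ℚ(R)=3; free=4−3=1
SNF(R) diag = [2, 2, 6] → torsion [2, 2, 6]

Answer: M ≅ ℤ^1 ⊕ ℤ/2 ⊕ ℤ/2 ⊕ ℤ/6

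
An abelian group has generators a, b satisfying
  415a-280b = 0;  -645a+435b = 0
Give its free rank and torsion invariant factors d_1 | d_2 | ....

Answer: M ≅ ℤ/5 ⊕ ℤ/15

Derivation:
rank_ℚ(R)=2; free=2−2=0
SNF(R) diag = [5, 15] → torsion [5, 15]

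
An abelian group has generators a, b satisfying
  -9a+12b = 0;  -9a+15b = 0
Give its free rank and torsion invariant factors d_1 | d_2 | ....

rank_ℚ(R)=2; free=2−2=0
SNF(R) diag = [3, 9] → torsion [3, 9]

Answer: M ≅ ℤ/3 ⊕ ℤ/9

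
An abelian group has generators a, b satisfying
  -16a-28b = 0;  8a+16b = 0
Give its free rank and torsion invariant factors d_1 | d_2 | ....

rank_ℚ(R)=2; free=2−2=0
SNF(R) diag = [4, 8] → torsion [4, 8]

Answer: M ≅ ℤ/4 ⊕ ℤ/8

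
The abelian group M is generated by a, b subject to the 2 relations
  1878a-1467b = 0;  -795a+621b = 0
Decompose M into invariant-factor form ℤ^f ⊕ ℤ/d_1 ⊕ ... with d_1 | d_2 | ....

Answer: M ≅ ℤ/3 ⊕ ℤ/9

Derivation:
rank_ℚ(R)=2; free=2−2=0
SNF(R) diag = [3, 9] → torsion [3, 9]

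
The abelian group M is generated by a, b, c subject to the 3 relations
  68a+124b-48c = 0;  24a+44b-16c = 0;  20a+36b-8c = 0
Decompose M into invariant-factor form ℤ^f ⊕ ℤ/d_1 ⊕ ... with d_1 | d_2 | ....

rank_ℚ(R)=3; free=3−3=0
SNF(R) diag = [4, 4, 8] → torsion [4, 4, 8]

Answer: M ≅ ℤ/4 ⊕ ℤ/4 ⊕ ℤ/8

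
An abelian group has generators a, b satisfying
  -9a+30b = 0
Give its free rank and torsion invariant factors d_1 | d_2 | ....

rank_ℚ(R)=1; free=2−1=1
SNF(R) diag = [3] → torsion [3]

Answer: M ≅ ℤ^1 ⊕ ℤ/3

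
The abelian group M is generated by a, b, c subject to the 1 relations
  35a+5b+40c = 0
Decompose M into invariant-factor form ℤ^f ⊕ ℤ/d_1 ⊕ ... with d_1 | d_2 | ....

Answer: M ≅ ℤ^2 ⊕ ℤ/5

Derivation:
rank_ℚ(R)=1; free=3−1=2
SNF(R) diag = [5] → torsion [5]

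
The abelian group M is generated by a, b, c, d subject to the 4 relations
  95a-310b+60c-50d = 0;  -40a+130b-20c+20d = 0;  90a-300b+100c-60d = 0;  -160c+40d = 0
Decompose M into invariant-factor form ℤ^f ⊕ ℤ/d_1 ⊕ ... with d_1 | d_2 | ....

Answer: M ≅ ℤ/5 ⊕ ℤ/10 ⊕ ℤ/20 ⊕ ℤ/40

Derivation:
rank_ℚ(R)=4; free=4−4=0
SNF(R) diag = [5, 10, 20, 40] → torsion [5, 10, 20, 40]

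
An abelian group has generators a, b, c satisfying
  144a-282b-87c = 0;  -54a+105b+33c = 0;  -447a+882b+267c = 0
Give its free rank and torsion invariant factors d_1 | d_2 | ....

Answer: M ≅ ℤ/3 ⊕ ℤ/3 ⊕ ℤ/3

Derivation:
rank_ℚ(R)=3; free=3−3=0
SNF(R) diag = [3, 3, 3] → torsion [3, 3, 3]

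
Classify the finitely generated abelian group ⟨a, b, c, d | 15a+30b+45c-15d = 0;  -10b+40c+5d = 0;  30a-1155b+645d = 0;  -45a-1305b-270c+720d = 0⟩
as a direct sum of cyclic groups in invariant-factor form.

Answer: M ≅ ℤ/5 ⊕ ℤ/15 ⊕ ℤ/45 ⊕ ℤ/135

Derivation:
rank_ℚ(R)=4; free=4−4=0
SNF(R) diag = [5, 15, 45, 135] → torsion [5, 15, 45, 135]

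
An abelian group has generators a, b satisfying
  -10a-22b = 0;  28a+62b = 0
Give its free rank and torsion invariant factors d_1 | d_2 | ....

rank_ℚ(R)=2; free=2−2=0
SNF(R) diag = [2, 2] → torsion [2, 2]

Answer: M ≅ ℤ/2 ⊕ ℤ/2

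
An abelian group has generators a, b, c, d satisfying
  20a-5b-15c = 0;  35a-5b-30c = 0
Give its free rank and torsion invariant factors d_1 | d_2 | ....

rank_ℚ(R)=2; free=4−2=2
SNF(R) diag = [5, 15] → torsion [5, 15]

Answer: M ≅ ℤ^2 ⊕ ℤ/5 ⊕ ℤ/15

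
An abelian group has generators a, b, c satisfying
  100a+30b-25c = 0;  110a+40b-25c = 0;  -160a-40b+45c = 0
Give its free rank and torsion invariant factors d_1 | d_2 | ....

Answer: M ≅ ℤ/5 ⊕ ℤ/10 ⊕ ℤ/30

Derivation:
rank_ℚ(R)=3; free=3−3=0
SNF(R) diag = [5, 10, 30] → torsion [5, 10, 30]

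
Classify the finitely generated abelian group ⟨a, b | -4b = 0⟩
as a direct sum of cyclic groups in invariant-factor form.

rank_ℚ(R)=1; free=2−1=1
SNF(R) diag = [4] → torsion [4]

Answer: M ≅ ℤ^1 ⊕ ℤ/4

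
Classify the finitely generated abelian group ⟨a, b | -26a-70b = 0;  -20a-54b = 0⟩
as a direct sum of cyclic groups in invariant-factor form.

Answer: M ≅ ℤ/2 ⊕ ℤ/2

Derivation:
rank_ℚ(R)=2; free=2−2=0
SNF(R) diag = [2, 2] → torsion [2, 2]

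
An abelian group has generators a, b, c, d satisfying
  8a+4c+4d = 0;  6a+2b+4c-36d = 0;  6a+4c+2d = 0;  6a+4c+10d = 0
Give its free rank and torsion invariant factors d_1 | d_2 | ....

Answer: M ≅ ℤ/2 ⊕ ℤ/2 ⊕ ℤ/4 ⊕ ℤ/8

Derivation:
rank_ℚ(R)=4; free=4−4=0
SNF(R) diag = [2, 2, 4, 8] → torsion [2, 2, 4, 8]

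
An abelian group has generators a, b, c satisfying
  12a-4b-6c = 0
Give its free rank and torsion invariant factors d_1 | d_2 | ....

Answer: M ≅ ℤ^2 ⊕ ℤ/2

Derivation:
rank_ℚ(R)=1; free=3−1=2
SNF(R) diag = [2] → torsion [2]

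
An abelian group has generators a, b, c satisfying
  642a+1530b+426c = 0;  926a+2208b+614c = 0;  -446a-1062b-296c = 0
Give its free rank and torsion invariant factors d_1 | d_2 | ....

Answer: M ≅ ℤ/2 ⊕ ℤ/6 ⊕ ℤ/18

Derivation:
rank_ℚ(R)=3; free=3−3=0
SNF(R) diag = [2, 6, 18] → torsion [2, 6, 18]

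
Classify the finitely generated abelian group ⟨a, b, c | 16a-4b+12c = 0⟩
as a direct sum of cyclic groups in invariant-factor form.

rank_ℚ(R)=1; free=3−1=2
SNF(R) diag = [4] → torsion [4]

Answer: M ≅ ℤ^2 ⊕ ℤ/4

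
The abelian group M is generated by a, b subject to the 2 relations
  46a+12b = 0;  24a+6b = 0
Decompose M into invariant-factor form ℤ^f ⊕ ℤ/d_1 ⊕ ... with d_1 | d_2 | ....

rank_ℚ(R)=2; free=2−2=0
SNF(R) diag = [2, 6] → torsion [2, 6]

Answer: M ≅ ℤ/2 ⊕ ℤ/6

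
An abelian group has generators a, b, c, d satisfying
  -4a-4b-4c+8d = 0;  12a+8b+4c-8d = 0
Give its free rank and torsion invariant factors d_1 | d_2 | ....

Answer: M ≅ ℤ^2 ⊕ ℤ/4 ⊕ ℤ/4

Derivation:
rank_ℚ(R)=2; free=4−2=2
SNF(R) diag = [4, 4] → torsion [4, 4]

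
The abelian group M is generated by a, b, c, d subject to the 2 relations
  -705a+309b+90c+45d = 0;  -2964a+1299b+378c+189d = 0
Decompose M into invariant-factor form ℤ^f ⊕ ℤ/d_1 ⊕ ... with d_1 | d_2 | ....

Answer: M ≅ ℤ^2 ⊕ ℤ/3 ⊕ ℤ/9

Derivation:
rank_ℚ(R)=2; free=4−2=2
SNF(R) diag = [3, 9] → torsion [3, 9]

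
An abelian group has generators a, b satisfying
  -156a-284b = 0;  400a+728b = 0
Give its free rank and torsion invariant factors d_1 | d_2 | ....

rank_ℚ(R)=2; free=2−2=0
SNF(R) diag = [4, 8] → torsion [4, 8]

Answer: M ≅ ℤ/4 ⊕ ℤ/8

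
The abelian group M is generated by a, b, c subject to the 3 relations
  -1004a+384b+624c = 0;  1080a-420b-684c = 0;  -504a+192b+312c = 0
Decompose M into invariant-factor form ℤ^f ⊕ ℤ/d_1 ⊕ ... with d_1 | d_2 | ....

rank_ℚ(R)=3; free=3−3=0
SNF(R) diag = [4, 12, 24] → torsion [4, 12, 24]

Answer: M ≅ ℤ/4 ⊕ ℤ/12 ⊕ ℤ/24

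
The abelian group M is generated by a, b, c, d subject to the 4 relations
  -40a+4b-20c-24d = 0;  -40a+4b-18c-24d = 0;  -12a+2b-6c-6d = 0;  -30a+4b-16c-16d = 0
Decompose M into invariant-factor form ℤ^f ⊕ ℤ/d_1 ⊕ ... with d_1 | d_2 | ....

Answer: M ≅ ℤ/2 ⊕ ℤ/2 ⊕ ℤ/2 ⊕ ℤ/4

Derivation:
rank_ℚ(R)=4; free=4−4=0
SNF(R) diag = [2, 2, 2, 4] → torsion [2, 2, 2, 4]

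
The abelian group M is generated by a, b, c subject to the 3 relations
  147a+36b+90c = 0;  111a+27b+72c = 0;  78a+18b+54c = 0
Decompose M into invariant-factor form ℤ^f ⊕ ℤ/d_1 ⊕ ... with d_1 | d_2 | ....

rank_ℚ(R)=3; free=3−3=0
SNF(R) diag = [3, 9, 18] → torsion [3, 9, 18]

Answer: M ≅ ℤ/3 ⊕ ℤ/9 ⊕ ℤ/18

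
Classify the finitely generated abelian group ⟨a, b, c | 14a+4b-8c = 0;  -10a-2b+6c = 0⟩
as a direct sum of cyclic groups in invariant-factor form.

rank_ℚ(R)=2; free=3−2=1
SNF(R) diag = [2, 2] → torsion [2, 2]

Answer: M ≅ ℤ^1 ⊕ ℤ/2 ⊕ ℤ/2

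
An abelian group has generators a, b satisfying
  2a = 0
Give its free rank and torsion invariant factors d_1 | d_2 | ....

rank_ℚ(R)=1; free=2−1=1
SNF(R) diag = [2] → torsion [2]

Answer: M ≅ ℤ^1 ⊕ ℤ/2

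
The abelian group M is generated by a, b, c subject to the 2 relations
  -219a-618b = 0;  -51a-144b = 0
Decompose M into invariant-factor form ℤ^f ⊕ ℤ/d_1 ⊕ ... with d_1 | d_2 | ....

Answer: M ≅ ℤ^1 ⊕ ℤ/3 ⊕ ℤ/6

Derivation:
rank_ℚ(R)=2; free=3−2=1
SNF(R) diag = [3, 6] → torsion [3, 6]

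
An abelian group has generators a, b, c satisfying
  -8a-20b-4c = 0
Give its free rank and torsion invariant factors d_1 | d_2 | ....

rank_ℚ(R)=1; free=3−1=2
SNF(R) diag = [4] → torsion [4]

Answer: M ≅ ℤ^2 ⊕ ℤ/4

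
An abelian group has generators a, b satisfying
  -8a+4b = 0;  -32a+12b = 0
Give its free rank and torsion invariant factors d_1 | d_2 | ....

rank_ℚ(R)=2; free=2−2=0
SNF(R) diag = [4, 8] → torsion [4, 8]

Answer: M ≅ ℤ/4 ⊕ ℤ/8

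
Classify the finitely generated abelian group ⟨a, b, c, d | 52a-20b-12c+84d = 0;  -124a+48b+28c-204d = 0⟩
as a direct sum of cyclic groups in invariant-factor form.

rank_ℚ(R)=2; free=4−2=2
SNF(R) diag = [4, 4] → torsion [4, 4]

Answer: M ≅ ℤ^2 ⊕ ℤ/4 ⊕ ℤ/4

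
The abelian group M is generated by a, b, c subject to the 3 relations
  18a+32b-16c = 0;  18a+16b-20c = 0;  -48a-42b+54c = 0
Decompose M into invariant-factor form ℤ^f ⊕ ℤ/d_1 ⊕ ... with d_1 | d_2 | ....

Answer: M ≅ ℤ/2 ⊕ ℤ/6 ⊕ ℤ/12

Derivation:
rank_ℚ(R)=3; free=3−3=0
SNF(R) diag = [2, 6, 12] → torsion [2, 6, 12]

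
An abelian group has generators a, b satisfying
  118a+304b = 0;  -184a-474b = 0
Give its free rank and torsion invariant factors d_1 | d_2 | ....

rank_ℚ(R)=2; free=2−2=0
SNF(R) diag = [2, 2] → torsion [2, 2]

Answer: M ≅ ℤ/2 ⊕ ℤ/2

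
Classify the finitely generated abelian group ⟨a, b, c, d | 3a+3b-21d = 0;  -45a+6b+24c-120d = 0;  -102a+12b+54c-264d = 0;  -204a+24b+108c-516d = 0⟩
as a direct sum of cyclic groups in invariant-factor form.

Answer: M ≅ ℤ/3 ⊕ ℤ/3 ⊕ ℤ/6 ⊕ ℤ/12

Derivation:
rank_ℚ(R)=4; free=4−4=0
SNF(R) diag = [3, 3, 6, 12] → torsion [3, 3, 6, 12]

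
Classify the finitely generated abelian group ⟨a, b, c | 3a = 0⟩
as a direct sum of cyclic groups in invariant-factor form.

Answer: M ≅ ℤ^2 ⊕ ℤ/3

Derivation:
rank_ℚ(R)=1; free=3−1=2
SNF(R) diag = [3] → torsion [3]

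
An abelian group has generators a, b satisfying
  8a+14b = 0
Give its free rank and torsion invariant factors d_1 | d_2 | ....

Answer: M ≅ ℤ^1 ⊕ ℤ/2

Derivation:
rank_ℚ(R)=1; free=2−1=1
SNF(R) diag = [2] → torsion [2]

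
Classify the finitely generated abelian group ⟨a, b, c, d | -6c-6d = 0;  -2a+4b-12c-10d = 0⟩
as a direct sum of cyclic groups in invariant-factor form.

rank_ℚ(R)=2; free=4−2=2
SNF(R) diag = [2, 6] → torsion [2, 6]

Answer: M ≅ ℤ^2 ⊕ ℤ/2 ⊕ ℤ/6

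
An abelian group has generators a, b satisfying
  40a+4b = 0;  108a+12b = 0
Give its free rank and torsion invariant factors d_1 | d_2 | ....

rank_ℚ(R)=2; free=2−2=0
SNF(R) diag = [4, 12] → torsion [4, 12]

Answer: M ≅ ℤ/4 ⊕ ℤ/12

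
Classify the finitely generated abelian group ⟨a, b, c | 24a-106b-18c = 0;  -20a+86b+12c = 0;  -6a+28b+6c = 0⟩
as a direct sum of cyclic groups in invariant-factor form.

rank_ℚ(R)=3; free=3−3=0
SNF(R) diag = [2, 2, 6] → torsion [2, 2, 6]

Answer: M ≅ ℤ/2 ⊕ ℤ/2 ⊕ ℤ/6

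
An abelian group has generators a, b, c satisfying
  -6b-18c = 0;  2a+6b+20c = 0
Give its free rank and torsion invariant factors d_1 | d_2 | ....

rank_ℚ(R)=2; free=3−2=1
SNF(R) diag = [2, 6] → torsion [2, 6]

Answer: M ≅ ℤ^1 ⊕ ℤ/2 ⊕ ℤ/6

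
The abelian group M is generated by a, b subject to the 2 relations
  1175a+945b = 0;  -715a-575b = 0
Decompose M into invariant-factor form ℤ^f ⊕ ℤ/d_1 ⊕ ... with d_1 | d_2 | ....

Answer: M ≅ ℤ/5 ⊕ ℤ/10

Derivation:
rank_ℚ(R)=2; free=2−2=0
SNF(R) diag = [5, 10] → torsion [5, 10]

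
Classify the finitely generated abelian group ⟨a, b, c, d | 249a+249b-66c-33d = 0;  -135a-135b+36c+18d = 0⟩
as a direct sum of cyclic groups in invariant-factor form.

Answer: M ≅ ℤ^2 ⊕ ℤ/3 ⊕ ℤ/9

Derivation:
rank_ℚ(R)=2; free=4−2=2
SNF(R) diag = [3, 9] → torsion [3, 9]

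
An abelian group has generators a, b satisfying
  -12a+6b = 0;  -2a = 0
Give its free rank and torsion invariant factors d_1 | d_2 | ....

rank_ℚ(R)=2; free=2−2=0
SNF(R) diag = [2, 6] → torsion [2, 6]

Answer: M ≅ ℤ/2 ⊕ ℤ/6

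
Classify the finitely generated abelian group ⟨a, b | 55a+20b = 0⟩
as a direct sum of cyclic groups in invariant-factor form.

rank_ℚ(R)=1; free=2−1=1
SNF(R) diag = [5] → torsion [5]

Answer: M ≅ ℤ^1 ⊕ ℤ/5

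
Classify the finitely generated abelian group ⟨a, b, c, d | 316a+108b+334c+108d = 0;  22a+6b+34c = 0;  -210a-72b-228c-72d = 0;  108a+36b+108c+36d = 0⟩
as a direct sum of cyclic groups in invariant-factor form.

Answer: M ≅ ℤ/2 ⊕ ℤ/6 ⊕ ℤ/18 ⊕ ℤ/36

Derivation:
rank_ℚ(R)=4; free=4−4=0
SNF(R) diag = [2, 6, 18, 36] → torsion [2, 6, 18, 36]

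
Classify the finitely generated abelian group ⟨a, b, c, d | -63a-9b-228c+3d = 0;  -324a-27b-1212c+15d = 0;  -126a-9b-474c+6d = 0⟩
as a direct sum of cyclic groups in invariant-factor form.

Answer: M ≅ ℤ^1 ⊕ ℤ/3 ⊕ ℤ/9 ⊕ ℤ/9

Derivation:
rank_ℚ(R)=3; free=4−3=1
SNF(R) diag = [3, 9, 9] → torsion [3, 9, 9]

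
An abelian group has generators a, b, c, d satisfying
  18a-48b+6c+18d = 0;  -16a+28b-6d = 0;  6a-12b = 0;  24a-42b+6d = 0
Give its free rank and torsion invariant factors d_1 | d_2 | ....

Answer: M ≅ ℤ/2 ⊕ ℤ/6 ⊕ ℤ/6 ⊕ ℤ/6

Derivation:
rank_ℚ(R)=4; free=4−4=0
SNF(R) diag = [2, 6, 6, 6] → torsion [2, 6, 6, 6]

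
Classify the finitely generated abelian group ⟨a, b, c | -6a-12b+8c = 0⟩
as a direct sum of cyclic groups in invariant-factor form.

rank_ℚ(R)=1; free=3−1=2
SNF(R) diag = [2] → torsion [2]

Answer: M ≅ ℤ^2 ⊕ ℤ/2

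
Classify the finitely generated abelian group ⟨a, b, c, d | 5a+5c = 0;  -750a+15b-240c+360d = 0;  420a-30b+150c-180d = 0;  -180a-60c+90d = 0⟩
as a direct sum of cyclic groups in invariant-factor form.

rank_ℚ(R)=4; free=4−4=0
SNF(R) diag = [5, 15, 30, 90] → torsion [5, 15, 30, 90]

Answer: M ≅ ℤ/5 ⊕ ℤ/15 ⊕ ℤ/30 ⊕ ℤ/90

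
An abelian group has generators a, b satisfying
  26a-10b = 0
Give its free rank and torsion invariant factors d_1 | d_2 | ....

Answer: M ≅ ℤ^1 ⊕ ℤ/2

Derivation:
rank_ℚ(R)=1; free=2−1=1
SNF(R) diag = [2] → torsion [2]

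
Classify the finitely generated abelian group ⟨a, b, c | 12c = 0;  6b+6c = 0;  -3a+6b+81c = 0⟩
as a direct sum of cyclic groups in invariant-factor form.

rank_ℚ(R)=3; free=3−3=0
SNF(R) diag = [3, 6, 12] → torsion [3, 6, 12]

Answer: M ≅ ℤ/3 ⊕ ℤ/6 ⊕ ℤ/12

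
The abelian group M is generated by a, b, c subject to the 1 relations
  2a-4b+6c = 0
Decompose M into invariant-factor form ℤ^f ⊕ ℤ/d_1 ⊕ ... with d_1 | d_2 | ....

Answer: M ≅ ℤ^2 ⊕ ℤ/2

Derivation:
rank_ℚ(R)=1; free=3−1=2
SNF(R) diag = [2] → torsion [2]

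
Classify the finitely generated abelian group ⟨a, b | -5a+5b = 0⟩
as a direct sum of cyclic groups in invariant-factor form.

rank_ℚ(R)=1; free=2−1=1
SNF(R) diag = [5] → torsion [5]

Answer: M ≅ ℤ^1 ⊕ ℤ/5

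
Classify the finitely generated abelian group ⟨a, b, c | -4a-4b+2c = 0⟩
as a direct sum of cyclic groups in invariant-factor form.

rank_ℚ(R)=1; free=3−1=2
SNF(R) diag = [2] → torsion [2]

Answer: M ≅ ℤ^2 ⊕ ℤ/2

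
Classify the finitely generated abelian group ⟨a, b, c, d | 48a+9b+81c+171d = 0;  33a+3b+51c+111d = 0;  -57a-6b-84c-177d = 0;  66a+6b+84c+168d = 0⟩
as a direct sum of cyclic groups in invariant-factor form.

rank_ℚ(R)=4; free=4−4=0
SNF(R) diag = [3, 3, 9, 18] → torsion [3, 3, 9, 18]

Answer: M ≅ ℤ/3 ⊕ ℤ/3 ⊕ ℤ/9 ⊕ ℤ/18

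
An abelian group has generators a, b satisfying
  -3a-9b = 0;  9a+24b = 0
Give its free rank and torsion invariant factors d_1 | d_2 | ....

Answer: M ≅ ℤ/3 ⊕ ℤ/3

Derivation:
rank_ℚ(R)=2; free=2−2=0
SNF(R) diag = [3, 3] → torsion [3, 3]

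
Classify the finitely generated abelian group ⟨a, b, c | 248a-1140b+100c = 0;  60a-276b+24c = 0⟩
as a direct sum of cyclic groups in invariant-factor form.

Answer: M ≅ ℤ^1 ⊕ ℤ/4 ⊕ ℤ/12

Derivation:
rank_ℚ(R)=2; free=3−2=1
SNF(R) diag = [4, 12] → torsion [4, 12]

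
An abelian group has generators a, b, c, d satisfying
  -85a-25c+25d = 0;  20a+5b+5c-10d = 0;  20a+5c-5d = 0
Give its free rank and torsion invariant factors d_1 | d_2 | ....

rank_ℚ(R)=3; free=4−3=1
SNF(R) diag = [5, 5, 15] → torsion [5, 5, 15]

Answer: M ≅ ℤ^1 ⊕ ℤ/5 ⊕ ℤ/5 ⊕ ℤ/15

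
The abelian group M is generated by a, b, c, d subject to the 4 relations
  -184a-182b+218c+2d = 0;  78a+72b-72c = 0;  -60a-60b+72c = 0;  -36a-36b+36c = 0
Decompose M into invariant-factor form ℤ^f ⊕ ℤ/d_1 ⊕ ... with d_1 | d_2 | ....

rank_ℚ(R)=4; free=4−4=0
SNF(R) diag = [2, 6, 12, 36] → torsion [2, 6, 12, 36]

Answer: M ≅ ℤ/2 ⊕ ℤ/6 ⊕ ℤ/12 ⊕ ℤ/36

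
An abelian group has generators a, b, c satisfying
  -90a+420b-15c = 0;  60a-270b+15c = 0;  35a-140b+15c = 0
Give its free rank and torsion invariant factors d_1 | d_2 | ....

rank_ℚ(R)=3; free=3−3=0
SNF(R) diag = [5, 15, 30] → torsion [5, 15, 30]

Answer: M ≅ ℤ/5 ⊕ ℤ/15 ⊕ ℤ/30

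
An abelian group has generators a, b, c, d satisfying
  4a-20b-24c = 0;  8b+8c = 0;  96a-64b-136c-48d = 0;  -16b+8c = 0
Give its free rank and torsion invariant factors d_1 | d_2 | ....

rank_ℚ(R)=4; free=4−4=0
SNF(R) diag = [4, 8, 24, 48] → torsion [4, 8, 24, 48]

Answer: M ≅ ℤ/4 ⊕ ℤ/8 ⊕ ℤ/24 ⊕ ℤ/48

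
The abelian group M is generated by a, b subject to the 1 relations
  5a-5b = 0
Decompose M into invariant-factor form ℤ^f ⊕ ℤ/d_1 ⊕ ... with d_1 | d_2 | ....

rank_ℚ(R)=1; free=2−1=1
SNF(R) diag = [5] → torsion [5]

Answer: M ≅ ℤ^1 ⊕ ℤ/5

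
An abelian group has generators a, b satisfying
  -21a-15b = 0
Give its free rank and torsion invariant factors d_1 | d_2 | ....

rank_ℚ(R)=1; free=2−1=1
SNF(R) diag = [3] → torsion [3]

Answer: M ≅ ℤ^1 ⊕ ℤ/3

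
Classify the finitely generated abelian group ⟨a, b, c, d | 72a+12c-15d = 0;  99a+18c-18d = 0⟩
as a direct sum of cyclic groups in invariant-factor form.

Answer: M ≅ ℤ^2 ⊕ ℤ/3 ⊕ ℤ/9

Derivation:
rank_ℚ(R)=2; free=4−2=2
SNF(R) diag = [3, 9] → torsion [3, 9]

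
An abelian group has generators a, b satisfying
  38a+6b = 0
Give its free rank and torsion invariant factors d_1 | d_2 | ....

Answer: M ≅ ℤ^1 ⊕ ℤ/2

Derivation:
rank_ℚ(R)=1; free=2−1=1
SNF(R) diag = [2] → torsion [2]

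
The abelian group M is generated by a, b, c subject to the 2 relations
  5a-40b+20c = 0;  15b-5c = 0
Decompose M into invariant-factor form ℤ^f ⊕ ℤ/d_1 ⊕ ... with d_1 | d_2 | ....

Answer: M ≅ ℤ^1 ⊕ ℤ/5 ⊕ ℤ/5

Derivation:
rank_ℚ(R)=2; free=3−2=1
SNF(R) diag = [5, 5] → torsion [5, 5]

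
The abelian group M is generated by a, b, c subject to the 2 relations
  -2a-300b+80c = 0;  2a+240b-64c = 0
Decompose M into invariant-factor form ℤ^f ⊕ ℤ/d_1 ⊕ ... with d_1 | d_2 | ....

Answer: M ≅ ℤ^1 ⊕ ℤ/2 ⊕ ℤ/4

Derivation:
rank_ℚ(R)=2; free=3−2=1
SNF(R) diag = [2, 4] → torsion [2, 4]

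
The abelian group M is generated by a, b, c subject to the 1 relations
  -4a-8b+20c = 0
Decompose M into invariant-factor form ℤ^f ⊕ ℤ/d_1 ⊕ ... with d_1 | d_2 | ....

rank_ℚ(R)=1; free=3−1=2
SNF(R) diag = [4] → torsion [4]

Answer: M ≅ ℤ^2 ⊕ ℤ/4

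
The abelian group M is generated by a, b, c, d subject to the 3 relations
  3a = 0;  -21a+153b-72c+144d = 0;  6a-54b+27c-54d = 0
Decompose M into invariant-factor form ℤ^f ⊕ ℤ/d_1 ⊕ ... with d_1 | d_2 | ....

Answer: M ≅ ℤ^1 ⊕ ℤ/3 ⊕ ℤ/9 ⊕ ℤ/27

Derivation:
rank_ℚ(R)=3; free=4−3=1
SNF(R) diag = [3, 9, 27] → torsion [3, 9, 27]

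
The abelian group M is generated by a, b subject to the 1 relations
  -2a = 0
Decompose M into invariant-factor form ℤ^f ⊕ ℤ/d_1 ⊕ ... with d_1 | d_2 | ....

Answer: M ≅ ℤ^1 ⊕ ℤ/2

Derivation:
rank_ℚ(R)=1; free=2−1=1
SNF(R) diag = [2] → torsion [2]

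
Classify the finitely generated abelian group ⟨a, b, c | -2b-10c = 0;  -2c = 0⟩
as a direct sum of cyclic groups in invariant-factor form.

rank_ℚ(R)=2; free=3−2=1
SNF(R) diag = [2, 2] → torsion [2, 2]

Answer: M ≅ ℤ^1 ⊕ ℤ/2 ⊕ ℤ/2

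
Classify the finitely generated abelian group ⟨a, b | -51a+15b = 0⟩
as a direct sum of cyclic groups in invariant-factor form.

Answer: M ≅ ℤ^1 ⊕ ℤ/3

Derivation:
rank_ℚ(R)=1; free=2−1=1
SNF(R) diag = [3] → torsion [3]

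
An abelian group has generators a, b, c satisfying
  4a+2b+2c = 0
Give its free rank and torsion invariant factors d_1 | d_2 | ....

rank_ℚ(R)=1; free=3−1=2
SNF(R) diag = [2] → torsion [2]

Answer: M ≅ ℤ^2 ⊕ ℤ/2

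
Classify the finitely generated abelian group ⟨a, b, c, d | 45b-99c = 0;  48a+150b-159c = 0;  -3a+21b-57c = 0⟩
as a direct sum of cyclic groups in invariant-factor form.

rank_ℚ(R)=3; free=4−3=1
SNF(R) diag = [3, 9, 9] → torsion [3, 9, 9]

Answer: M ≅ ℤ^1 ⊕ ℤ/3 ⊕ ℤ/9 ⊕ ℤ/9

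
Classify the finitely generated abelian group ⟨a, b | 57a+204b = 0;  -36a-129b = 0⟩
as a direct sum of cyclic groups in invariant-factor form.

rank_ℚ(R)=2; free=2−2=0
SNF(R) diag = [3, 3] → torsion [3, 3]

Answer: M ≅ ℤ/3 ⊕ ℤ/3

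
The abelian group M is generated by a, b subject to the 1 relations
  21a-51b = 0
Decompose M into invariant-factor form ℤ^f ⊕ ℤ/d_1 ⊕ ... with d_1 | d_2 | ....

Answer: M ≅ ℤ^1 ⊕ ℤ/3

Derivation:
rank_ℚ(R)=1; free=2−1=1
SNF(R) diag = [3] → torsion [3]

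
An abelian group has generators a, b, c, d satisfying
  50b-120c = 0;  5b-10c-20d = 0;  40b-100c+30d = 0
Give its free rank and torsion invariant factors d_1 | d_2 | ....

Answer: M ≅ ℤ^1 ⊕ ℤ/5 ⊕ ℤ/10 ⊕ ℤ/20

Derivation:
rank_ℚ(R)=3; free=4−3=1
SNF(R) diag = [5, 10, 20] → torsion [5, 10, 20]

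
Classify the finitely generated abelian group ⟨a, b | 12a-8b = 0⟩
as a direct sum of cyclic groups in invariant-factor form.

Answer: M ≅ ℤ^1 ⊕ ℤ/4

Derivation:
rank_ℚ(R)=1; free=2−1=1
SNF(R) diag = [4] → torsion [4]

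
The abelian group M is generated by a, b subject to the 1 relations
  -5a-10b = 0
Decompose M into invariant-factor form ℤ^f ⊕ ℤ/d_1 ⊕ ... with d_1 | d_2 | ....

Answer: M ≅ ℤ^1 ⊕ ℤ/5

Derivation:
rank_ℚ(R)=1; free=2−1=1
SNF(R) diag = [5] → torsion [5]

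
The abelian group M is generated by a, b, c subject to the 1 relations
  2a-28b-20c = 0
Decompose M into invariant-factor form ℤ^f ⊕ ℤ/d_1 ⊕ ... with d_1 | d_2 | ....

Answer: M ≅ ℤ^2 ⊕ ℤ/2

Derivation:
rank_ℚ(R)=1; free=3−1=2
SNF(R) diag = [2] → torsion [2]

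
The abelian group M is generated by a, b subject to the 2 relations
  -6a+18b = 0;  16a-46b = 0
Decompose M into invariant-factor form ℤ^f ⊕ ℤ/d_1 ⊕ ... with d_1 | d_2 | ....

Answer: M ≅ ℤ/2 ⊕ ℤ/6

Derivation:
rank_ℚ(R)=2; free=2−2=0
SNF(R) diag = [2, 6] → torsion [2, 6]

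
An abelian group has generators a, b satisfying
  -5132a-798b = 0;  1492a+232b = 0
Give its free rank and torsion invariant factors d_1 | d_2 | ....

rank_ℚ(R)=2; free=2−2=0
SNF(R) diag = [2, 4] → torsion [2, 4]

Answer: M ≅ ℤ/2 ⊕ ℤ/4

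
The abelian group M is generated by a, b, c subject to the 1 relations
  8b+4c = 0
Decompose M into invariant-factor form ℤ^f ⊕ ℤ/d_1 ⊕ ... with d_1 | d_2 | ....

Answer: M ≅ ℤ^2 ⊕ ℤ/4

Derivation:
rank_ℚ(R)=1; free=3−1=2
SNF(R) diag = [4] → torsion [4]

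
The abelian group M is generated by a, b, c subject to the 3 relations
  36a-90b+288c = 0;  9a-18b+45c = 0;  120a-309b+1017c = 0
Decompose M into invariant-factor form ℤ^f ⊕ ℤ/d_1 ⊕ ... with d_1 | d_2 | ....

Answer: M ≅ ℤ/3 ⊕ ℤ/9 ⊕ ℤ/18

Derivation:
rank_ℚ(R)=3; free=3−3=0
SNF(R) diag = [3, 9, 18] → torsion [3, 9, 18]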